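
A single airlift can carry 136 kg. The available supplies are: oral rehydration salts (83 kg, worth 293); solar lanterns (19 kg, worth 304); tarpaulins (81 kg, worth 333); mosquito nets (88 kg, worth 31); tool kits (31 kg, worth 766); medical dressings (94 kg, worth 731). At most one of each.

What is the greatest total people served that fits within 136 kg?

The ratio heuristic lands on solar lanterns + tarpaulins + tool kits (1403) but leaves 5 kg idle.
Dropping solar lanterns and tarpaulins frees 100 kg; slotting in medical dressings (94 kg) lifts the total to 1497 at 125 kg.
An exhaustive check of the 64 subsets confirms 1497.

1497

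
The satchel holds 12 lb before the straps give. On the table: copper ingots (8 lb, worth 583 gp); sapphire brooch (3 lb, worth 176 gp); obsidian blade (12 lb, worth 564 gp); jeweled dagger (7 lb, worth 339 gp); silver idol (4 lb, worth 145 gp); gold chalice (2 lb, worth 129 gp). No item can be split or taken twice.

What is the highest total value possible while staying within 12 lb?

Density check — copper ingots 72.88, gold chalice 64.50, sapphire brooch 58.67 are the best per lb.
Filling by ratio: copper ingots + gold chalice for 712, with 2 lb left unused.
The 2 lb tied up in gold chalice is better spent on sapphire brooch — total rises to 759 (11 lb).
No other feasible combination exceeds 759.

759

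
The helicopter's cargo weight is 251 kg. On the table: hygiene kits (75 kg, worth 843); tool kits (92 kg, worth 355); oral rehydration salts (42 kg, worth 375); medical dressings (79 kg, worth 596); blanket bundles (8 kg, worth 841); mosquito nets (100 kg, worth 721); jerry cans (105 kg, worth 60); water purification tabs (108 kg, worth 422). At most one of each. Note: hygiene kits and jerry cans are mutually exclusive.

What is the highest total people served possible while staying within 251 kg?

2780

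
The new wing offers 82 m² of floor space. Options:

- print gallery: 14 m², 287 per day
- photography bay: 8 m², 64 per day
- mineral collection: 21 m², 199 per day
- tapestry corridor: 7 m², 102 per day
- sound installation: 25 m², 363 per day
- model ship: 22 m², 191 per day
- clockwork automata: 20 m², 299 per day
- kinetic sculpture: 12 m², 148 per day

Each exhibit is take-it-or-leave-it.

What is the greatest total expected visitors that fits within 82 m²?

The ratio ordering already packs tightly: print gallery + tapestry corridor + sound installation + clockwork automata + kinetic sculpture, 78 m², 1199.
Nothing else within 82 m² beats 1199.

1199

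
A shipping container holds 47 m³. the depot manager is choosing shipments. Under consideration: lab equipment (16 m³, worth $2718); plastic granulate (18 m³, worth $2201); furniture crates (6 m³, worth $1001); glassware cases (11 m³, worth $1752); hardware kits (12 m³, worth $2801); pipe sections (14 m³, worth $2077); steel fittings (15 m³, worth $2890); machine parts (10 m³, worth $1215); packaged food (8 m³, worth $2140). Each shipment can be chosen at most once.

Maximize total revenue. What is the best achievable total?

9583

The ratio heuristic lands on furniture crates + hardware kits + steel fittings + packaged food (8832) but leaves 6 m³ idle.
Dropping furniture crates frees 6 m³; slotting in glassware cases (11 m³) lifts the total to 9583 at 46 m³.
Every other selection either busts 47 m³ or fails to beat 9583.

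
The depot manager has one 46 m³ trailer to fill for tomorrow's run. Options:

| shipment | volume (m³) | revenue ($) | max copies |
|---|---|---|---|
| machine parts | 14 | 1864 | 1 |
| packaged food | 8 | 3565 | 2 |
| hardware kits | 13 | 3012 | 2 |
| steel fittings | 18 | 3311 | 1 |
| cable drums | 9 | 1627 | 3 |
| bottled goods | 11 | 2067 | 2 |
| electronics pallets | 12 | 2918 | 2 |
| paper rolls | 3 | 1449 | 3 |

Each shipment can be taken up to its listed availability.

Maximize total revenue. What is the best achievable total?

16022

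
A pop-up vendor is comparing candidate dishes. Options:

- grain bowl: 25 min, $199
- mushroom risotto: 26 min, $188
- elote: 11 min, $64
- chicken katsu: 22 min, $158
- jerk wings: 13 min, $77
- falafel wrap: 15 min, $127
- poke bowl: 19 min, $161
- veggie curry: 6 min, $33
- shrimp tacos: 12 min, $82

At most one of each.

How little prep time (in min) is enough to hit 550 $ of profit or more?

Need the lightest bundle worth ≥ 550.
grain bowl + elote + falafel wrap + poke bowl reaches 551 using 70 min.
Below 70 min the best achievable stays under 550.

70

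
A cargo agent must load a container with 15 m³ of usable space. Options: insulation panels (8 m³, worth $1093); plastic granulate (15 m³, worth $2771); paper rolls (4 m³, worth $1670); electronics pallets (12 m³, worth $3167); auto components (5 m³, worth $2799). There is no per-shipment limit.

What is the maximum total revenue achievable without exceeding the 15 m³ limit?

3×auto components uses 15 of the 15 m³ and totals 8397.
Nothing else within 15 m³ beats 8397.

8397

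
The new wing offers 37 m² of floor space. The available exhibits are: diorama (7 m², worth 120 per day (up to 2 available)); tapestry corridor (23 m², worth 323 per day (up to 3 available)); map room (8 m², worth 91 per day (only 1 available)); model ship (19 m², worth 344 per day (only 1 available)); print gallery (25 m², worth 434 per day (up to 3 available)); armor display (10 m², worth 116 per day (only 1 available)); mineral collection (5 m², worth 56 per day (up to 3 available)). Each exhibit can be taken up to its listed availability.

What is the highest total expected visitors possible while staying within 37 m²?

610

Ranking by ratio (expected visitors/m²): model ship 18.11, print gallery 17.36, diorama 17.14.
The ratio heuristic lands on 2×diorama + model ship (584) but leaves 4 m² idle.
The 26 m² tied up in diorama and model ship is better spent on print gallery + mineral collection — total rises to 610 (37 m²).
That's the maximum — no swap from here does better than 610.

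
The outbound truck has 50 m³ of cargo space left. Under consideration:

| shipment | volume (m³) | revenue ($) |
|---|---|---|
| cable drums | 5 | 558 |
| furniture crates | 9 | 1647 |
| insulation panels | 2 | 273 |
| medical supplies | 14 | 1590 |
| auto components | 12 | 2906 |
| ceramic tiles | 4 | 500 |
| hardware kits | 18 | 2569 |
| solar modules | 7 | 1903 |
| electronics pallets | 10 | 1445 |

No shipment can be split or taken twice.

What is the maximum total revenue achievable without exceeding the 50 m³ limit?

A density-first pass picks cable drums + furniture crates + insulation panels + auto components + ceramic tiles + solar modules + electronics pallets — 9232 at 49 m³.
Replace cable drums and insulation panels and electronics pallets with hardware kits: the trade gains 293 net, giving 9525 at 50 m³.
Nothing else within 50 m³ beats 9525.

9525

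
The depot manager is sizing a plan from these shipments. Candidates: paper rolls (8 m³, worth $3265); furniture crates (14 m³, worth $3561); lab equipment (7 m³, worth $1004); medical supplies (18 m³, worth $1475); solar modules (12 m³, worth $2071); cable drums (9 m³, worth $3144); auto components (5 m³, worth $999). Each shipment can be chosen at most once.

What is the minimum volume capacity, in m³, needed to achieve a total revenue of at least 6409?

Minimise m³ subject to total revenue ≥ 6409.
paper rolls + cable drums: 6409 revenue at 17 m³.
No combination under 17 m³ hits 6409.

17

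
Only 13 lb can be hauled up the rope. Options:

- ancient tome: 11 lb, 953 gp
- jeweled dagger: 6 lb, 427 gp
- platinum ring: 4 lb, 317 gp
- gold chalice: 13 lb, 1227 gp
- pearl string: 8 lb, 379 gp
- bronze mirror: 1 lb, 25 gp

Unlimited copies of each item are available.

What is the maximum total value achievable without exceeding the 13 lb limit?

Gold chalice uses 13 of the 13 lb and totals 1227.
No other feasible combination exceeds 1227.

1227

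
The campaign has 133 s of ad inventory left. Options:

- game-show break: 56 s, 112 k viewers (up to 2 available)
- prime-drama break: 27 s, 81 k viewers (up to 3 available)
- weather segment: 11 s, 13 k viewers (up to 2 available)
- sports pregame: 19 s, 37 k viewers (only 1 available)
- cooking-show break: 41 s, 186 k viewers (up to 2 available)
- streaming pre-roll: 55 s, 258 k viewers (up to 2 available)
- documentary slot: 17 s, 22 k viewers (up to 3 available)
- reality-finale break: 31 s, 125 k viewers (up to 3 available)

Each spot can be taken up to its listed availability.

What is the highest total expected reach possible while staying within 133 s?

The ratio heuristic lands on sports pregame + 2×streaming pre-roll (553) but leaves 4 s idle.
Dropping sports pregame and streaming pre-roll frees 74 s; slotting in cooking-show break + reality-finale break (72 s) lifts the total to 569 at 127 s.
No other feasible combination exceeds 569.

569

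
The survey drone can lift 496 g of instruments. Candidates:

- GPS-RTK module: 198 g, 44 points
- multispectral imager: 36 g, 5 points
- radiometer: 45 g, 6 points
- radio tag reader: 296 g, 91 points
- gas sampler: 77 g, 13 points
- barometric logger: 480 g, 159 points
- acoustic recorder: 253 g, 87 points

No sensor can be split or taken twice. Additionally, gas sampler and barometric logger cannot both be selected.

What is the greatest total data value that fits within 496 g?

159

Density check — acoustic recorder 0.34, barometric logger 0.33, radio tag reader 0.31 are the best per g.
A density-first pass picks GPS-RTK module + multispectral imager + acoustic recorder — 136 at 487 g.
Dropping GPS-RTK module and multispectral imager and acoustic recorder frees 487 g; slotting in barometric logger (480 g) lifts the total to 159 at 480 g.
Nothing else feasible within 496 g beats 159.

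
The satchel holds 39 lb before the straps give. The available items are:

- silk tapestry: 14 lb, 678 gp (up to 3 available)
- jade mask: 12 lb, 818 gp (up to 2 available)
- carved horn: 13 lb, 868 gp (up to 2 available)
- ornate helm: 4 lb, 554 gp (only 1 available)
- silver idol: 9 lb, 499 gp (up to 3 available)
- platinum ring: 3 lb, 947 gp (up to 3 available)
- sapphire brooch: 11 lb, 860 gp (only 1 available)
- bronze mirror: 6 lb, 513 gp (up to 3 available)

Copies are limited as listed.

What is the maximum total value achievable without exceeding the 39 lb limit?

5289

Greedy by ratio would take ornate helm + 3×platinum ring + 3×bronze mirror: 31 lb used, total 4934.
Dropping bronze mirror frees 6 lb; slotting in carved horn (13 lb) lifts the total to 5289 at 38 lb.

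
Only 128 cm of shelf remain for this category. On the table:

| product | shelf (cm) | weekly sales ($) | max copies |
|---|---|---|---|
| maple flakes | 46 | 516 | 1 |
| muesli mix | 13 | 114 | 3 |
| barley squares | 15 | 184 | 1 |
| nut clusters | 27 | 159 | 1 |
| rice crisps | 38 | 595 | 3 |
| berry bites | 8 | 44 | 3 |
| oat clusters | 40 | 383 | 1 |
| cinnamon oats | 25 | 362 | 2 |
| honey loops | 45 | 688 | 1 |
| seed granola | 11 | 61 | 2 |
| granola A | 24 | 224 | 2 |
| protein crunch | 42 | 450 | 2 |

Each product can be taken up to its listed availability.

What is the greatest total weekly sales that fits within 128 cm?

1914

The ratio heuristic lands on muesli mix + 3×rice crisps (1899) but leaves 1 cm idle.
Dropping muesli mix and rice crisps frees 51 cm; slotting in 2×cinnamon oats (50 cm) lifts the total to 1914 at 126 cm.
Every other selection either busts 128 cm or exceeds an availability limit or fails to beat 1914.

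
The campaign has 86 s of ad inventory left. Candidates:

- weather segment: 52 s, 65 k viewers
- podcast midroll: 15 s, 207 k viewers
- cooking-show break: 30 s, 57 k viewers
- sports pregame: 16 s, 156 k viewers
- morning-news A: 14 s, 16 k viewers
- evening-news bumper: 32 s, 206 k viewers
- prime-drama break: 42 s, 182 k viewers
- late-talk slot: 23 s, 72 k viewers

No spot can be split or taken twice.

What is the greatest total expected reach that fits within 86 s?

641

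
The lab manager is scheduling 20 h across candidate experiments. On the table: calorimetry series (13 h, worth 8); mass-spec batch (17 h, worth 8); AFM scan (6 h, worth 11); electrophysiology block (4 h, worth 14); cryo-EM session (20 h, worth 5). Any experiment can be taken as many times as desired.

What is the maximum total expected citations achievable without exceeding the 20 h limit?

Density check — electrophysiology block 3.50, AFM scan 1.83, calorimetry series 0.62 are the best per h.
5×electrophysiology block uses 20 of the 20 h and totals 70.
Nothing else within 20 h beats 70.

70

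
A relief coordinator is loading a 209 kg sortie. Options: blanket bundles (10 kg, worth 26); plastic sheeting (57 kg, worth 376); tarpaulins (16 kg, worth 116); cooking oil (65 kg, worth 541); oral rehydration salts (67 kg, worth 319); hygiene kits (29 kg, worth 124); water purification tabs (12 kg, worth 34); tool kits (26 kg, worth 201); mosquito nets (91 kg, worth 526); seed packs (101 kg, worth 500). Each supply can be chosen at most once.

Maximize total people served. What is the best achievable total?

1410

Taking the top-ratio supplies first gives plastic sheeting + tarpaulins + cooking oil + hygiene kits + water purification tabs + tool kits for 1392 (205 kg).
Reworking the packing: blanket bundles + tarpaulins + cooking oil + tool kits + mosquito nets uses 208 kg and improves the total to 1410.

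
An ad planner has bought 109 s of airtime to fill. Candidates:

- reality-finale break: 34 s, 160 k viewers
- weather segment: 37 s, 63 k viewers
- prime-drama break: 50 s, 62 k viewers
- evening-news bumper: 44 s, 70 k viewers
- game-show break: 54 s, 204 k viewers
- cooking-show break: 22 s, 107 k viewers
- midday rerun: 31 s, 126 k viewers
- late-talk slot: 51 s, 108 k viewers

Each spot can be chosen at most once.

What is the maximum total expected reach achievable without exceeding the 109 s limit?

437

Filling by ratio: reality-finale break + cooking-show break + midday rerun for 393, with 22 s left unused.
Dropping reality-finale break frees 34 s; slotting in game-show break (54 s) lifts the total to 437 at 107 s.
Every other selection either busts 109 s or fails to beat 437.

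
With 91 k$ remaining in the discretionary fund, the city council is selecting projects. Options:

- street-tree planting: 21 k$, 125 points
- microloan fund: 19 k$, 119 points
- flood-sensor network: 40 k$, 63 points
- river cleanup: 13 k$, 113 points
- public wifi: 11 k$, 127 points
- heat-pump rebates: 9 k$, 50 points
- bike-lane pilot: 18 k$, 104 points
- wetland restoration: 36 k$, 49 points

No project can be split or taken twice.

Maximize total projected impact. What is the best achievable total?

638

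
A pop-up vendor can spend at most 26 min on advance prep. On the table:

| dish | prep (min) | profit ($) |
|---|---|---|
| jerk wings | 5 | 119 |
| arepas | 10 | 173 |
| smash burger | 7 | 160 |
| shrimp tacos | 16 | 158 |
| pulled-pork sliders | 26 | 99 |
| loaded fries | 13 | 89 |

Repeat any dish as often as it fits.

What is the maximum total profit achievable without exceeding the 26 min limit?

By profit per min: jerk wings 23.80, smash burger 22.86, arepas 17.30, shrimp tacos 9.88 lead.
Taking the top-ratio dishes first gives 5×jerk wings for 595 (25 min).
Dropping 4×jerk wings frees 20 min; slotting in 3×smash burger (21 min) lifts the total to 599 at 26 min.
No other feasible combination exceeds 599.

599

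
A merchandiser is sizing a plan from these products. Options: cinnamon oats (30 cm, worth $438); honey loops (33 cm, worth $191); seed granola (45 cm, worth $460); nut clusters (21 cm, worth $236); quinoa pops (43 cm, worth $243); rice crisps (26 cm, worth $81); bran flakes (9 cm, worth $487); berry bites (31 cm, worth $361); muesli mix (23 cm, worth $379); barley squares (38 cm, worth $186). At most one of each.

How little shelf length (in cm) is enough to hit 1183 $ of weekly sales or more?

62

Minimise cm subject to total weekly sales ≥ 1183.
cinnamon oats + bran flakes + muesli mix reaches 1304 using 62 cm.
No combination under 62 cm hits 1183.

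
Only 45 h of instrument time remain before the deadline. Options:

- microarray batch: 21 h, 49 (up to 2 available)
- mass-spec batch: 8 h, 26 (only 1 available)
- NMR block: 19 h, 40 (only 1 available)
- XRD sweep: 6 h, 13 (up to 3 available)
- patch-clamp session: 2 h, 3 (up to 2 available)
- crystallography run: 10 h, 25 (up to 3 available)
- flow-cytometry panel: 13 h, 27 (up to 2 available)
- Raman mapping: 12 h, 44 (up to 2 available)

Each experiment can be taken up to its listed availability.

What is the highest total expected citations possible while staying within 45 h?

Ranking by ratio (expected citations/h): Raman mapping 3.67, mass-spec batch 3.25, crystallography run 2.50, microarray batch 2.33.
Taking mass-spec batch + patch-clamp session + crystallography run + 2×Raman mapping: 44 h used, 142 in expected citations.
Every other selection either busts 45 h or exceeds an availability limit or fails to beat 142.

142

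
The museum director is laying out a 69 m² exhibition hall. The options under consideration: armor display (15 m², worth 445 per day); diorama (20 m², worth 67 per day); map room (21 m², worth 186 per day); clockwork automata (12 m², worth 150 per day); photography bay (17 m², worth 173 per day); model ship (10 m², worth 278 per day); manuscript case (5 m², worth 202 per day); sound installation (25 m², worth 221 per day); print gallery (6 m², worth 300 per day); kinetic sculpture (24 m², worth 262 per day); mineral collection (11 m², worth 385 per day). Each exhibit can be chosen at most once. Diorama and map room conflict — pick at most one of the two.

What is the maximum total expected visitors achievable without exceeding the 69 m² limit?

A density-first pass picks armor display + clockwork automata + model ship + manuscript case + print gallery + mineral collection — 1760 at 59 m².
The 12 m² tied up in clockwork automata is better spent on map room — total rises to 1796 (68 m²).

1796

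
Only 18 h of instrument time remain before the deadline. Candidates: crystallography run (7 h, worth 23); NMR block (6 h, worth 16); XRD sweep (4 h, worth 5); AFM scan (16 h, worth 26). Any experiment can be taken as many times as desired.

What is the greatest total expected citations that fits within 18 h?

51

The ratio ordering already packs tightly: 2×crystallography run + XRD sweep, 18 h, 51.
Every other selection either busts 18 h or fails to beat 51.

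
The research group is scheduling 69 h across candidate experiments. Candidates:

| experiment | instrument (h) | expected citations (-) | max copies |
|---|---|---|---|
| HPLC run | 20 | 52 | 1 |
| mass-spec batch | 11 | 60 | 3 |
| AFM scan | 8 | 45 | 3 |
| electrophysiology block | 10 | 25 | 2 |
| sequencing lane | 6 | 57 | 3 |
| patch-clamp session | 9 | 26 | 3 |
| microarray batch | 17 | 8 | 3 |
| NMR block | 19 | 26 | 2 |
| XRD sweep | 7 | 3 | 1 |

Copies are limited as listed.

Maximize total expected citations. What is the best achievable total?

Filling by ratio: 2×mass-spec batch + 3×AFM scan + 3×sequencing lane for 426, with 5 h left unused.
Dropping AFM scan frees 8 h; slotting in mass-spec batch (11 h) lifts the total to 441 at 67 h.

441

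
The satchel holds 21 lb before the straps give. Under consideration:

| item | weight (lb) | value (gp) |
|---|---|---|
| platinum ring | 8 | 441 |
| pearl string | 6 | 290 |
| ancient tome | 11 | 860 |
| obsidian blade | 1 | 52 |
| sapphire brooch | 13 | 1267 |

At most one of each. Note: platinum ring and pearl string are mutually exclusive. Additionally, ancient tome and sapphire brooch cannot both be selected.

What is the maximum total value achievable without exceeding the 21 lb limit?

The ratio ordering already packs tightly: platinum ring + sapphire brooch, 21 lb, 1708.

1708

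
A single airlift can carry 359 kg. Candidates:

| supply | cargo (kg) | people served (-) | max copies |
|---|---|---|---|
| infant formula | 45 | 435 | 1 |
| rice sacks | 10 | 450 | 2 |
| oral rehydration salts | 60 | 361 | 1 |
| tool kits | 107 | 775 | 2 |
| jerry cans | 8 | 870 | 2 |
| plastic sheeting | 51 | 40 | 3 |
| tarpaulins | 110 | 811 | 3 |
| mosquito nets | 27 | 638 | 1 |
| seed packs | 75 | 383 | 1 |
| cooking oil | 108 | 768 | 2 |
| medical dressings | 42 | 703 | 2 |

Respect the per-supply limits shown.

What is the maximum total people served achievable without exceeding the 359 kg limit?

6255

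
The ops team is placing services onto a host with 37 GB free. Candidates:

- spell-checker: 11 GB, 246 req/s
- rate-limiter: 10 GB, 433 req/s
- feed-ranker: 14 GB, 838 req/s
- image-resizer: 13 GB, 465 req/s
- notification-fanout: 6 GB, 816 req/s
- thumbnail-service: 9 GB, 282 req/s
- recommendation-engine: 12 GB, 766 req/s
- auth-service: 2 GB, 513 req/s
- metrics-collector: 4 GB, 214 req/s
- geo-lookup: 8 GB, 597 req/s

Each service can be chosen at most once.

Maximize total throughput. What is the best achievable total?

Filling by ratio: notification-fanout + recommendation-engine + auth-service + metrics-collector + geo-lookup for 2906, with 5 GB left unused.
The 12 GB tied up in recommendation-engine is better spent on feed-ranker — total rises to 2978 (34 GB).
Next best is notification-fanout + thumbnail-service + recommendation-engine + auth-service + geo-lookup at 2974 (37 GB) — short by 4.

2978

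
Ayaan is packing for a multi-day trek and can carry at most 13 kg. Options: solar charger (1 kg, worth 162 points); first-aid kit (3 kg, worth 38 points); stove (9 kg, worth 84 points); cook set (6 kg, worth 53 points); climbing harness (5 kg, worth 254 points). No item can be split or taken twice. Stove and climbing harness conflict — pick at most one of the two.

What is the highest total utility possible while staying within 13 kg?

469

Greedy by ratio would take solar charger + first-aid kit + climbing harness: 9 kg used, total 454.
Replace first-aid kit with cook set: the trade gains 15 net, giving 469 at 12 kg.
Next best is solar charger + first-aid kit + climbing harness at 454 (9 kg) — short by 15.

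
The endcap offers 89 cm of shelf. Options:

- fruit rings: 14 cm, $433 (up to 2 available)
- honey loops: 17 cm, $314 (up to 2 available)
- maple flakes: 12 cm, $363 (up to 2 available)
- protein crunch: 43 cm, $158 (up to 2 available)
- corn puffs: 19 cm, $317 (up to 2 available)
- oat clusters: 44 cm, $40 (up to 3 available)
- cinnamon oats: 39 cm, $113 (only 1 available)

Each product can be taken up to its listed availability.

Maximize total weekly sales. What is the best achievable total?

The ratio heuristic lands on 2×fruit rings + 2×honey loops + 2×maple flakes (2220) but leaves 3 cm idle.
Dropping honey loops frees 17 cm; slotting in corn puffs (19 cm) lifts the total to 2223 at 88 cm.

2223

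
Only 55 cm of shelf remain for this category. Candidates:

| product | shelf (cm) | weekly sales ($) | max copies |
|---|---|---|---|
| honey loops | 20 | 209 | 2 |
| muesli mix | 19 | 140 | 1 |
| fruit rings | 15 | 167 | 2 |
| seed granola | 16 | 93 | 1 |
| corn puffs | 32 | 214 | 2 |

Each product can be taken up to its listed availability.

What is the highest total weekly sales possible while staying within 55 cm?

By weekly sales per cm: fruit rings 11.13, honey loops 10.45, muesli mix 7.37, corn puffs 6.69 lead.
A density-first pass picks honey loops + 2×fruit rings — 543 at 50 cm.
Replace fruit rings with honey loops: the trade gains 42 net, giving 585 at 55 cm.
Nothing else within 55 cm beats 585.

585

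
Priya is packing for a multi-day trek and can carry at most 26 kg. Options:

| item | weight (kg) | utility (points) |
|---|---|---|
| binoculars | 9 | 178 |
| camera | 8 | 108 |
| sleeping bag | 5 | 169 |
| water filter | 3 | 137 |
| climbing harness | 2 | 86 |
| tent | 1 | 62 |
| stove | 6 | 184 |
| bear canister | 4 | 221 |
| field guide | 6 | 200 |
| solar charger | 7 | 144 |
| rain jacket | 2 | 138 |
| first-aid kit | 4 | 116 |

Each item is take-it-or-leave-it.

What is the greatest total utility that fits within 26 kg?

Taking the top-ratio items first gives sleeping bag + water filter + climbing harness + tent + bear canister + field guide + rain jacket for 1013 (23 kg).
Replace tent with first-aid kit: the trade gains 54 net, giving 1067 at 26 kg.
Next best is sleeping bag + climbing harness + tent + stove + bear canister + field guide + rain jacket at 1060 (26 kg) — short by 7.

1067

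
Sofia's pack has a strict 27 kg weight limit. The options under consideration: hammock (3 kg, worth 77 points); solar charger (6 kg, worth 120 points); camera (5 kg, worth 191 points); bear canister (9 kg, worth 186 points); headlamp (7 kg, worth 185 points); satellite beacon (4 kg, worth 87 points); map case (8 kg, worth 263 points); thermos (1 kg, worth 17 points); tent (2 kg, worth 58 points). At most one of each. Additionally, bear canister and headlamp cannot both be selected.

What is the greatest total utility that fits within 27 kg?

A density-first pass picks hammock + camera + headlamp + map case + thermos + tent — 791 at 26 kg.
Dropping thermos and tent frees 3 kg; slotting in satellite beacon (4 kg) lifts the total to 803 at 27 kg.
The closest alternative, camera + headlamp + satellite beacon + map case + thermos + tent, reaches only 801.

803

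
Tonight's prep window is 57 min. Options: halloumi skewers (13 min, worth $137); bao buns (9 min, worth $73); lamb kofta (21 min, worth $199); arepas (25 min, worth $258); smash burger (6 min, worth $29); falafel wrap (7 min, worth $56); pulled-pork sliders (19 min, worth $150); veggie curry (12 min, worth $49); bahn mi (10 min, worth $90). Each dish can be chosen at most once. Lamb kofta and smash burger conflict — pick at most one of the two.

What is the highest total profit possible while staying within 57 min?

558

Best packing: halloumi skewers + bao buns + arepas + bahn mi — 57 min, 558 total.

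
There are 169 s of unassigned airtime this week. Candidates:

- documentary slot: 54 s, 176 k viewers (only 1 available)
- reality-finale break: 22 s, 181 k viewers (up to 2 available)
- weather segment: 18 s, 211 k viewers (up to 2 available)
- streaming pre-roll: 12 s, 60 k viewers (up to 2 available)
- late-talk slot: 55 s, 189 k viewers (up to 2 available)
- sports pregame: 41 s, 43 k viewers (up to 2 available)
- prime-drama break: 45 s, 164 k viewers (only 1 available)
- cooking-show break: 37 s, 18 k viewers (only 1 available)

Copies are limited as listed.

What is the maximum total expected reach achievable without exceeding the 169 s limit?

1093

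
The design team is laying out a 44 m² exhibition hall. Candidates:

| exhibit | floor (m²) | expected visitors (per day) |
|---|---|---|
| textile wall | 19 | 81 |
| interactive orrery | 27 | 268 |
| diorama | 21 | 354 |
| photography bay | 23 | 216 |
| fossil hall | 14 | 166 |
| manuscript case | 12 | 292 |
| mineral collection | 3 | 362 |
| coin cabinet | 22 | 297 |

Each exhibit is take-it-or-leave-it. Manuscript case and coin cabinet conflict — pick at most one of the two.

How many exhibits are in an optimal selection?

3

Optimal total is 1008.
For example diorama + manuscript case + mineral collection achieves it, using 36 m².
Any selection reaching 1008 contains exactly 3 exhibits.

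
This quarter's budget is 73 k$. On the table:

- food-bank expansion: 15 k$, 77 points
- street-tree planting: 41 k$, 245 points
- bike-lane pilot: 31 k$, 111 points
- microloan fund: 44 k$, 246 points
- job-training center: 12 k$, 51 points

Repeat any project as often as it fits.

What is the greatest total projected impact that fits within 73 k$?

Taking 2×food-bank expansion + street-tree planting: 71 k$ used, 399 in projected impact.

399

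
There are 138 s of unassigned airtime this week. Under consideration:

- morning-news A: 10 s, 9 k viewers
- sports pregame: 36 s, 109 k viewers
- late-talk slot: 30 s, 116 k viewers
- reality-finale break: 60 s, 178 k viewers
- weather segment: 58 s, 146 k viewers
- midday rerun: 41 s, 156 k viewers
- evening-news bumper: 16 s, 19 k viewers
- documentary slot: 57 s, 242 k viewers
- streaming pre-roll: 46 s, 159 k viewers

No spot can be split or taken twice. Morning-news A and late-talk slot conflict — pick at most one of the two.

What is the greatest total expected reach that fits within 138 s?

Taking late-talk slot + documentary slot + streaming pre-roll: 133 s used, 517 in expected reach.
Runner-up late-talk slot + midday rerun + documentary slot tops out at 514.

517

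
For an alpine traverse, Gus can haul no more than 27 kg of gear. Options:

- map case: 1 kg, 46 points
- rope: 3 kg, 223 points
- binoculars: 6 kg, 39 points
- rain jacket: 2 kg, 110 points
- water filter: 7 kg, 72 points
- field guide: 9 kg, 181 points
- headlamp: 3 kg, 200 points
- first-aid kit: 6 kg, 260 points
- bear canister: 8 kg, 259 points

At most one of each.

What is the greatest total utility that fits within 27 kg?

1098

Taking map case + rope + rain jacket + headlamp + first-aid kit + bear canister: 23 kg used, 1098 in utility.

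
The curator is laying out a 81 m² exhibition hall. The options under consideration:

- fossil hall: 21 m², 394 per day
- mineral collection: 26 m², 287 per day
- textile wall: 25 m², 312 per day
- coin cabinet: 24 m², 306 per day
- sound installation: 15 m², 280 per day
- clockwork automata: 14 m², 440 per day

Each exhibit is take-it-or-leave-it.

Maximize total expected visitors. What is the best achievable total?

1426

Greedy by ratio would take fossil hall + coin cabinet + sound installation + clockwork automata: 74 m² used, total 1420.
The 24 m² tied up in coin cabinet is better spent on textile wall — total rises to 1426 (75 m²).
Runner-up fossil hall + coin cabinet + sound installation + clockwork automata tops out at 1420.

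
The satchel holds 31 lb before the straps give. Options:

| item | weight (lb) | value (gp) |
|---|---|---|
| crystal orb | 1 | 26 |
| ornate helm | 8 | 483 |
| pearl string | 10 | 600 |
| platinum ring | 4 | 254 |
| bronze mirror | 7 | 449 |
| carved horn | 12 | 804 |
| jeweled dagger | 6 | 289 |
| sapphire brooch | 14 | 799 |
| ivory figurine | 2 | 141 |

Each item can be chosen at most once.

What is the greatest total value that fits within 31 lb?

Taking the top-ratio items first gives platinum ring + bronze mirror + carved horn + jeweled dagger + ivory figurine for 1937 (31 lb).
Dropping platinum ring and jeweled dagger frees 10 lb; slotting in pearl string (10 lb) lifts the total to 1994 at 31 lb.
The closest alternative, ornate helm + platinum ring + bronze mirror + carved horn, reaches only 1990.

1994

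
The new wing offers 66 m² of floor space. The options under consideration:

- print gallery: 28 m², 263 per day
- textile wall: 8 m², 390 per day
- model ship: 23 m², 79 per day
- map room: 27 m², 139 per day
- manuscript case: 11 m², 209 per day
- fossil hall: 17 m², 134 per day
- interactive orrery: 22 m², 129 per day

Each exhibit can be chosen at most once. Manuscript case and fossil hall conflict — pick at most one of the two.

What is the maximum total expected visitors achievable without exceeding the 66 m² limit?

Ranking by ratio (expected visitors/m²): textile wall 48.75, manuscript case 19.00, print gallery 9.39, fossil hall 7.88.
Taking print gallery + textile wall + manuscript case: 47 m² used, 862 in expected visitors.
Runner-up textile wall + model ship + manuscript case + interactive orrery tops out at 807.

862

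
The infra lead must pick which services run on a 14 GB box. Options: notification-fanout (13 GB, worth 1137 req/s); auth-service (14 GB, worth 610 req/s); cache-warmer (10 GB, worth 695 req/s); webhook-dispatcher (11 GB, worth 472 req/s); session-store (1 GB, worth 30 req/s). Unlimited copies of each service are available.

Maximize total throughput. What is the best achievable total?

1167

Taking notification-fanout + session-store: 14 GB used, 1167 in throughput.
Every other selection either busts 14 GB or fails to beat 1167.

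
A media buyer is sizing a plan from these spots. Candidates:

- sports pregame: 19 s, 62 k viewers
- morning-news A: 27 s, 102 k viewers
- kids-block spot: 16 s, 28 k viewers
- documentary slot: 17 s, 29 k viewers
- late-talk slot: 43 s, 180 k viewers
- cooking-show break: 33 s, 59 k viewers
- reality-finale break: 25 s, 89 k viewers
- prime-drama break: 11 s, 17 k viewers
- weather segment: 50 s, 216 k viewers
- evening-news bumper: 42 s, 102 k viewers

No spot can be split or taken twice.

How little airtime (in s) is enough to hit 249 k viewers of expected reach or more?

Need the lightest bundle worth ≥ 249.
late-talk slot + reality-finale break reaches 269 using 68 s.
Any bundle with less than 68 s falls short of 249.

68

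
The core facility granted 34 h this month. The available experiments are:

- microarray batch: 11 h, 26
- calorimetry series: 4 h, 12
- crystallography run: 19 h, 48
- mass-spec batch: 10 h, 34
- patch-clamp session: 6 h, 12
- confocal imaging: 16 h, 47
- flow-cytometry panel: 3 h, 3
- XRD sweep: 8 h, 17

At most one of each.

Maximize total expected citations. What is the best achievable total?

The ratio heuristic lands on calorimetry series + mass-spec batch + confocal imaging + flow-cytometry panel (96) but leaves 1 h idle.
Dropping calorimetry series and flow-cytometry panel frees 7 h; slotting in XRD sweep (8 h) lifts the total to 98 at 34 h.

98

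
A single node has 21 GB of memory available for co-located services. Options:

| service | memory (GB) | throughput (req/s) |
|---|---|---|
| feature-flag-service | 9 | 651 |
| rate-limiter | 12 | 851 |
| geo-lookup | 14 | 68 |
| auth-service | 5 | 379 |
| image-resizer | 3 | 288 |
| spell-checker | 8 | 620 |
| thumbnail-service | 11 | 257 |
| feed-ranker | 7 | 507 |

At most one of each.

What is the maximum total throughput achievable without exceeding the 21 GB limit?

Ranking by ratio (throughput/GB): image-resizer 96.00, spell-checker 77.50, auth-service 75.80.
A density-first pass picks auth-service + image-resizer + spell-checker — 1287 at 16 GB.
Replace auth-service with feature-flag-service: the trade gains 272 net, giving 1559 at 20 GB.

1559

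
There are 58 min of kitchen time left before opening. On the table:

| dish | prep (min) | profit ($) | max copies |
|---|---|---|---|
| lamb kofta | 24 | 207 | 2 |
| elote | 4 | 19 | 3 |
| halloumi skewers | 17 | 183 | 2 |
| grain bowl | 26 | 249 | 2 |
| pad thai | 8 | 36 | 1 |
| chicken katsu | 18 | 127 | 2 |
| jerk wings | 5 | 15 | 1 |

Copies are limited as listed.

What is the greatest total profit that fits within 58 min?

Ranking by ratio (profit/min): halloumi skewers 10.76, grain bowl 9.58, lamb kofta 8.62, chicken katsu 7.06.
Best packing: lamb kofta + 2×halloumi skewers — 58 min, 573 total.
Every other selection either busts 58 min or exceeds an availability limit or fails to beat 573.

573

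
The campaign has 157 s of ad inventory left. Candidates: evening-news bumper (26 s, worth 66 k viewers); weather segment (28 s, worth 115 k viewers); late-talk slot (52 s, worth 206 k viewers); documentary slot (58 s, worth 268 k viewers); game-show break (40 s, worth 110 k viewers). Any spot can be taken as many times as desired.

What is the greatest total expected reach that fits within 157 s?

651

Best packing: weather segment + 2×documentary slot — 144 s, 651 total.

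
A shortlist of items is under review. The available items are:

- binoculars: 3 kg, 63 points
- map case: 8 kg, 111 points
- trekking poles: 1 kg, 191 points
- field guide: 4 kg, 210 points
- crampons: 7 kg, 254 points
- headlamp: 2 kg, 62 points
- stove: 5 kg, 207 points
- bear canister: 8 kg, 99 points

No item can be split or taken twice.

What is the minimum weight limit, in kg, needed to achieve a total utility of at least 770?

Look for the lowest-weight combination reaching 770.
Taking binoculars + trekking poles + field guide + crampons + headlamp gives 780 (≥ 770) for 17 kg.
Below 17 kg the best achievable stays under 770.

17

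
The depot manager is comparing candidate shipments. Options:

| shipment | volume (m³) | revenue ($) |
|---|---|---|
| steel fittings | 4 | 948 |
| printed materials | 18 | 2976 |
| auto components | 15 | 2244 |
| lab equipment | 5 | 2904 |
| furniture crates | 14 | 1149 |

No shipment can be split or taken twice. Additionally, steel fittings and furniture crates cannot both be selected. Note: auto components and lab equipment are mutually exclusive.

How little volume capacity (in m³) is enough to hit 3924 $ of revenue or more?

Need the lightest bundle worth ≥ 3924.
Taking lab equipment + furniture crates gives 4053 (≥ 3924) for 19 m³.
No combination under 19 m³ hits 3924.

19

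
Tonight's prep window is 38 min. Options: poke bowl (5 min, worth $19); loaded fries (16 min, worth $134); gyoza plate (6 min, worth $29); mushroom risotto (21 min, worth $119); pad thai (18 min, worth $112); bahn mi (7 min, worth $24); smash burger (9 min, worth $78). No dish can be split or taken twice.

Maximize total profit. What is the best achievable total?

By profit per min: smash burger 8.67, loaded fries 8.38, pad thai 6.22 lead.
A density-first pass picks poke bowl + loaded fries + gyoza plate + smash burger — 260 at 36 min.
The 5 min tied up in poke bowl is better spent on bahn mi — total rises to 265 (38 min).
Nothing else within 38 min beats 265.

265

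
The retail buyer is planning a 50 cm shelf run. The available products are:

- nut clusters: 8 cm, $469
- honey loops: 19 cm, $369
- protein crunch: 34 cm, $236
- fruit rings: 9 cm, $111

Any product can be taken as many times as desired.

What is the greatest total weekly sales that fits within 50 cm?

The ratio ordering already packs tightly: 6×nut clusters, 48 cm, 2814.
No other feasible combination exceeds 2814.

2814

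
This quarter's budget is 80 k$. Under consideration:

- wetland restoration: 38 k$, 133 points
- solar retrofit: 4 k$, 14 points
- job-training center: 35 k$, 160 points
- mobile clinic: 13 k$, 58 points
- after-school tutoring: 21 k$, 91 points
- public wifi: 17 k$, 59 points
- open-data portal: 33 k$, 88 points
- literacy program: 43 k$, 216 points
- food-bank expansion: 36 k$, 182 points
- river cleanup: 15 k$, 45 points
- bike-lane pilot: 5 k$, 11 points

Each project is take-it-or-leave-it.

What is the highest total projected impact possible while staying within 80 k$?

By projected impact per k$: food-bank expansion 5.06, literacy program 5.02, job-training center 4.57 lead.
Literacy program + food-bank expansion uses 79 of the 80 k$ and totals 398.
The spare 1 k$ is too small for any remaining project, and no exchange beats 398.

398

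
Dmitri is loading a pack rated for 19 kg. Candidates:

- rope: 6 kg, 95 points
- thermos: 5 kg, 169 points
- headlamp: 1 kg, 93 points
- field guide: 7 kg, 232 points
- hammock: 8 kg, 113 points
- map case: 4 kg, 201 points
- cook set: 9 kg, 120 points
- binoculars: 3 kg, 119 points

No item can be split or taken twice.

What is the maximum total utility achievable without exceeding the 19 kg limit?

721

Density check — headlamp 93.00, map case 50.25, binoculars 39.67 are the best per kg.
A density-first pass picks rope + thermos + headlamp + map case + binoculars — 677 at 19 kg.
The 7 kg tied up in rope and headlamp is better spent on field guide — total rises to 721 (19 kg).
Every other selection either busts 19 kg or fails to beat 721.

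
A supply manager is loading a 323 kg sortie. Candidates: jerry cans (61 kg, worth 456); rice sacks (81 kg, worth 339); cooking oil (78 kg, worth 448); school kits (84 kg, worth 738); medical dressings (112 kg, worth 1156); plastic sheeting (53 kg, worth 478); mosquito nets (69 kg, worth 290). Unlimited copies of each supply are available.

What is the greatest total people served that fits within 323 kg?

3050

The ratio heuristic lands on 2×medical dressings + plastic sheeting (2790) but leaves 46 kg idle.
Replace plastic sheeting with school kits: the trade gains 260 net, giving 3050 at 308 kg.
That's the maximum — no swap from here does better than 3050.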